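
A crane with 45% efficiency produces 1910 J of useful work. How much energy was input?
W_in = W_out/η = 1910/0.45 = 4244 J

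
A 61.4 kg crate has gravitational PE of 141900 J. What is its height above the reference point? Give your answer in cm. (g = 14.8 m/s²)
h = PE/(mg) = 141900/(61.4·14.8) = 156.154 m = 15620 cm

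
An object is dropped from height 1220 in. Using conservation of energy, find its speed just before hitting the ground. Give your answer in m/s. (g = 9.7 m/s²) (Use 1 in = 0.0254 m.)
Convert to SI: h = 30.988 m
mgh = ½mv² ⇒ v = √(2gh) = √(2·9.7·30.988) = 24.52 m/s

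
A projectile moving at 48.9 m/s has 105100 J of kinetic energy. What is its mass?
m = 2·KE/v² = 2·105100/(48.9)² = 87.91 kg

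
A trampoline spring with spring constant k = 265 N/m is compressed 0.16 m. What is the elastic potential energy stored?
PE = ½kx² = ½(265)(0.16)² = 3.392 J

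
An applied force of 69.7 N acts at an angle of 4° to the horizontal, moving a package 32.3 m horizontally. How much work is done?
W = F·d·cosθ = (69.7)(32.3)cos(4°) = 2246 J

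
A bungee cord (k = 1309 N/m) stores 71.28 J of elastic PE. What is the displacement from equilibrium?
x = √(2·PE/k) = √(2·71.28/1309) = 0.33 m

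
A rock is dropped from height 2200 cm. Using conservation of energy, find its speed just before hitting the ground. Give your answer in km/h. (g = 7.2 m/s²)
Convert to SI: h = 22.0 m
mgh = ½mv² ⇒ v = √(2gh) = √(2·7.2·22.0) = 17.7989 m/s = 64.08 km/h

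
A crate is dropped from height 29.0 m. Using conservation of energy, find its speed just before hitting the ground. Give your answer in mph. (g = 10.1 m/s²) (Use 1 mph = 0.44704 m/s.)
mgh = ½mv² ⇒ v = √(2gh) = √(2·10.1·29.0) = 24.2033 m/s = 54.14 mph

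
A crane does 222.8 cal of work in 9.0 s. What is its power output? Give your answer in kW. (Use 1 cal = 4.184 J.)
Convert to SI: W = 932.195 J, t = 9.0 s
P = W/t = 932.195/9.0 = 103.577 W = 0.1036 kW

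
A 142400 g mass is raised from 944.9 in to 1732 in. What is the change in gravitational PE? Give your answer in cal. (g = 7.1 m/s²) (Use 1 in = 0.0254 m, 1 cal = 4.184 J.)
Convert to SI: m = 142.4 kg, Δh = 19.9923 m
ΔPE = mgΔh = (142.4)(7.1)(19.9923) = 20213.1 J = 4831 cal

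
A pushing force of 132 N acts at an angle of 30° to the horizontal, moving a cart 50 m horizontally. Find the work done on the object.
W = F·d·cosθ = (132)(50)cos(30°) = 5716 J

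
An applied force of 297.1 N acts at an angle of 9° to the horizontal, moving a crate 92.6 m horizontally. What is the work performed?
W = F·d·cosθ = (297.1)(92.6)cos(9°) = 27170 J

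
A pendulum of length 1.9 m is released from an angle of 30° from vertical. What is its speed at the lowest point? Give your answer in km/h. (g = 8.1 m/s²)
h = L(1 − cosθ) = 1.9(1 − cos30°) = 0.254552 m
v = √(2gh) = √(2·8.1·0.254552) = 2.0307 m/s = 7.311 km/h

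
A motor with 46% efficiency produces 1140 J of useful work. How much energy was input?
W_in = W_out/η = 1140/0.46 = 2478 J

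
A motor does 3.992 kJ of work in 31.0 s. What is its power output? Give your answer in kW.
Convert to SI: W = 3992.0 J, t = 31.0 s
P = W/t = 3992.0/31.0 = 128.774 W = 0.1288 kW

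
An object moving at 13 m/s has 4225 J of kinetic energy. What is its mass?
m = 2·KE/v² = 2·4225/(13)² = 50.0 kg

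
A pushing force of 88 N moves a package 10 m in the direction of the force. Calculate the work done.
W = F·d = (88)(10) = 880.0 J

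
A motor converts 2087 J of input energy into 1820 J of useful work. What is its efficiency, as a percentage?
η = W_out/W_in = 1820/2087 = 87.21%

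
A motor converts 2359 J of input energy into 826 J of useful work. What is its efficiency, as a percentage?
η = W_out/W_in = 826/2359 = 35.01%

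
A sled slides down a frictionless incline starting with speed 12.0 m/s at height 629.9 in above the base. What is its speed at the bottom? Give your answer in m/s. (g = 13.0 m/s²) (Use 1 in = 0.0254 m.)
Convert to SI: v₀ = 12.0 m/s, h = 15.9995 m
½mv₀² + mgh = ½mv² ⇒ v = √(v₀² + 2gh) = √(12.0² + 2·13.0·15.9995) = 23.66 m/s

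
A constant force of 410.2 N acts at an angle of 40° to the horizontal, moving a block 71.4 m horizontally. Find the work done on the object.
W = F·d·cosθ = (410.2)(71.4)cos(40°) = 22440 J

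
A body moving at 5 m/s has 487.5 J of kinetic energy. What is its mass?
m = 2·KE/v² = 2·487.5/(5)² = 39.0 kg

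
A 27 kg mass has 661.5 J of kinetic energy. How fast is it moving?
v = √(2·KE/m) = √(2·661.5/27) = 7.0 m/s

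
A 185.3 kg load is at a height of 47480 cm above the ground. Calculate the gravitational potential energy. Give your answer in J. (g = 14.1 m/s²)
Convert to SI: m = 185.3 kg, h = 474.8 m
PE = mgh = (185.3)(14.1)(474.8) = 1241000 J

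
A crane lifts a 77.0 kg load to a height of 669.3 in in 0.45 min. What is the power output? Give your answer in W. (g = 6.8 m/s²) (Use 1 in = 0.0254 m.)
Convert to SI: m = 77.0 kg, h = 17.0002 m, t = 27.0 s
P = mgh/t = (77.0)(6.8)(17.0002)/27.0 = 329.7 W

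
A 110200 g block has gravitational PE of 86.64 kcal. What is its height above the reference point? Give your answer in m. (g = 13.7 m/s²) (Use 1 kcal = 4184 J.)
Convert to SI: m = 110.2 kg, PE = 362502 J
h = PE/(mg) = 362502/(110.2·13.7) = 240.1 m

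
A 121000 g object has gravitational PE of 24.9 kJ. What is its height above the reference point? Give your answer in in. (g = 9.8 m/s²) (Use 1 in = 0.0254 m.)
Convert to SI: m = 121.0 kg, PE = 24900.0 J
h = PE/(mg) = 24900.0/(121.0·9.8) = 20.9985 m = 826.7 in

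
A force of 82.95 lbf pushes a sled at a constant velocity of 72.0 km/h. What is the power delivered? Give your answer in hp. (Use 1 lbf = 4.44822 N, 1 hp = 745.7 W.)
Convert to SI: F = 368.98 N, v = 20.0 m/s
P = Fv = (368.98)(20.0) = 7379.6 W = 9.896 hp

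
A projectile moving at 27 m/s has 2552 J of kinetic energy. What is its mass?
m = 2·KE/v² = 2·2552/(27)² = 7.001 kg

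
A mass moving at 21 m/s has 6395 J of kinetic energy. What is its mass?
m = 2·KE/v² = 2·6395/(21)² = 29.0 kg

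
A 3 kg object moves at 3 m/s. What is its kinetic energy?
KE = ½mv² = ½(3)(3)² = 13.5 J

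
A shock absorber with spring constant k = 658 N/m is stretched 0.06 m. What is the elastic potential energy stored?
PE = ½kx² = ½(658)(0.06)² = 1.184 J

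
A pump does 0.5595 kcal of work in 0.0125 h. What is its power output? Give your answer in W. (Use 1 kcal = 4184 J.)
Convert to SI: W = 2340.95 J, t = 45.0 s
P = W/t = 2340.95/45.0 = 52.02 W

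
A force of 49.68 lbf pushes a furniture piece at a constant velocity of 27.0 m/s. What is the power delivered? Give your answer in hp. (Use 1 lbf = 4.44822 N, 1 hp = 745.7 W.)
Convert to SI: F = 220.988 N, v = 27.0 m/s
P = Fv = (220.988)(27.0) = 5966.66 W = 8.001 hp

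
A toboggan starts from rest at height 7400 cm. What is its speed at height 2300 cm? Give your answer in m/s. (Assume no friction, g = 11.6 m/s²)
Convert to SI: h₁−h₂ = 51.0 m
mgh₁ = mgh₂ + ½mv² ⇒ v = √(2g(h₁−h₂)) = √(2·11.6·51.0) = 34.4 m/s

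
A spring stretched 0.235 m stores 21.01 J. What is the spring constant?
k = 2·PE/x² = 2·21.01/(0.235)² = 760.9 N/m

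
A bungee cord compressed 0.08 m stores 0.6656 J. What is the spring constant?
k = 2·PE/x² = 2·0.6656/(0.08)² = 208.0 N/m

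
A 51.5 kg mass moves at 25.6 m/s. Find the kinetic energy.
KE = ½mv² = ½(51.5)(25.6)² = 16880 J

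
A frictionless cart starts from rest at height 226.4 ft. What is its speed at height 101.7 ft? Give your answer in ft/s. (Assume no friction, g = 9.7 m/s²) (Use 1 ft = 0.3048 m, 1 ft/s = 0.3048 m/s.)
Convert to SI: h₁−h₂ = 38.0086 m
mgh₁ = mgh₂ + ½mv² ⇒ v = √(2g(h₁−h₂)) = √(2·9.7·38.0086) = 27.1545 m/s = 89.09 ft/s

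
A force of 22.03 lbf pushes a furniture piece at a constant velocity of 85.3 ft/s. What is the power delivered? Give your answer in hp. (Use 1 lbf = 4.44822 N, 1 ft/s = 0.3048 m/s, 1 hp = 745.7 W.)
Convert to SI: F = 97.9943 N, v = 25.9994 m/s
P = Fv = (97.9943)(25.9994) = 2547.8 W = 3.417 hp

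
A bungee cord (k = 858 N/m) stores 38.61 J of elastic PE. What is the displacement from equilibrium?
x = √(2·PE/k) = √(2·38.61/858) = 0.3 m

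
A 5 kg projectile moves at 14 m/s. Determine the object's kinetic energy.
KE = ½mv² = ½(5)(14)² = 490.0 J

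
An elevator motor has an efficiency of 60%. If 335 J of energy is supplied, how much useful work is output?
W_out = η·W_in = 0.6·335 = 201.0 J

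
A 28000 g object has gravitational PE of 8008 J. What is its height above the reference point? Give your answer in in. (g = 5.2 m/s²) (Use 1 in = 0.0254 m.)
Convert to SI: m = 28.0 kg, PE = 8008.0 J
h = PE/(mg) = 8008.0/(28.0·5.2) = 55.0 m = 2165 in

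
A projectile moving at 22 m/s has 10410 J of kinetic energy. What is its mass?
m = 2·KE/v² = 2·10410/(22)² = 43.02 kg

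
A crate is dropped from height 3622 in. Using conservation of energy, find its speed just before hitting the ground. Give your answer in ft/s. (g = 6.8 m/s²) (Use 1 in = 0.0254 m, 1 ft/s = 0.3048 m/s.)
Convert to SI: h = 91.9988 m
mgh = ½mv² ⇒ v = √(2gh) = √(2·6.8·91.9988) = 35.3721 m/s = 116.1 ft/s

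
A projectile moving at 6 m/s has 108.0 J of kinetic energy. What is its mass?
m = 2·KE/v² = 2·108.0/(6)² = 6.0 kg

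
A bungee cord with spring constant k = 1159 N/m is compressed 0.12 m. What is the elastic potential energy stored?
PE = ½kx² = ½(1159)(0.12)² = 8.345 J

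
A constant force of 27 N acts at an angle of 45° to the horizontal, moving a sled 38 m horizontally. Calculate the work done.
W = F·d·cosθ = (27)(38)cos(45°) = 725.5 J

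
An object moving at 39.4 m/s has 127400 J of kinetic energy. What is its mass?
m = 2·KE/v² = 2·127400/(39.4)² = 164.1 kg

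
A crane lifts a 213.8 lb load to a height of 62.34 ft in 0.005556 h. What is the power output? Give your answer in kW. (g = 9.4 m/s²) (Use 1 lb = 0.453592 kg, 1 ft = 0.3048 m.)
Convert to SI: m = 96.978 kg, h = 19.0012 m, t = 20.0016 s
P = mgh/t = (96.978)(9.4)(19.0012)/20.0016 = 866.0 W = 0.866 kW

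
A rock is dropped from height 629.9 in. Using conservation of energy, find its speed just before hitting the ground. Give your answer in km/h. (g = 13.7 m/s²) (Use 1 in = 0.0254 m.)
Convert to SI: h = 15.9995 m
mgh = ½mv² ⇒ v = √(2gh) = √(2·13.7·15.9995) = 20.9377 m/s = 75.38 km/h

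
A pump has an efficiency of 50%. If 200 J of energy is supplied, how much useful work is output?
W_out = η·W_in = 0.5·200 = 100.0 J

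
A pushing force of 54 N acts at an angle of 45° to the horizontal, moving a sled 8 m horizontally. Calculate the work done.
W = F·d·cosθ = (54)(8)cos(45°) = 305.5 J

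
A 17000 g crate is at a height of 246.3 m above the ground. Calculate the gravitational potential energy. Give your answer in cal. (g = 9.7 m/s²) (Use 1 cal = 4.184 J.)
Convert to SI: m = 17.0 kg, h = 246.3 m
PE = mgh = (17.0)(9.7)(246.3) = 40614.9 J = 9707 cal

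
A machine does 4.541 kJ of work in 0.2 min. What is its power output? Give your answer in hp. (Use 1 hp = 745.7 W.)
Convert to SI: W = 4541.0 J, t = 12.0 s
P = W/t = 4541.0/12.0 = 378.417 W = 0.5075 hp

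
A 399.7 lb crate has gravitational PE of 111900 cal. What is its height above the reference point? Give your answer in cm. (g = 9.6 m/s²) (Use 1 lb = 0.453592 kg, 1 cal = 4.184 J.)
Convert to SI: m = 181.301 kg, PE = 468190 J
h = PE/(mg) = 468190/(181.301·9.6) = 268.999 m = 26900 cm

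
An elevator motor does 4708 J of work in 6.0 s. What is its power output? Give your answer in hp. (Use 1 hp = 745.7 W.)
P = W/t = 4708.0/6.0 = 784.667 W = 1.052 hp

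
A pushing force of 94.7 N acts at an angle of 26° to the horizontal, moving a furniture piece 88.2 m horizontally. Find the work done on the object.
W = F·d·cosθ = (94.7)(88.2)cos(26°) = 7507 J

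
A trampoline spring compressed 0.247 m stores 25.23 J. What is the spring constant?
k = 2·PE/x² = 2·25.23/(0.247)² = 827.1 N/m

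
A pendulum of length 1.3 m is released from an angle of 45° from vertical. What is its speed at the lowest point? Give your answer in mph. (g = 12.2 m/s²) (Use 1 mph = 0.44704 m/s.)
h = L(1 − cosθ) = 1.3(1 − cos45°) = 0.380761 m
v = √(2gh) = √(2·12.2·0.380761) = 3.04804 m/s = 6.818 mph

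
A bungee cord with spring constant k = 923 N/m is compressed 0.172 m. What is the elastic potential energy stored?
PE = ½kx² = ½(923)(0.172)² = 13.65 J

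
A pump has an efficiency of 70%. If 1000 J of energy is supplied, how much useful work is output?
W_out = η·W_in = 0.7·1000 = 700.0 J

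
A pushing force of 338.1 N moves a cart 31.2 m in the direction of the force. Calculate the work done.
W = F·d = (338.1)(31.2) = 10550 J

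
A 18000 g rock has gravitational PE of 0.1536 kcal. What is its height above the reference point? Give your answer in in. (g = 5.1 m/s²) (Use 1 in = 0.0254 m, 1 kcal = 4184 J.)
Convert to SI: m = 18.0 kg, PE = 642.662 J
h = PE/(mg) = 642.662/(18.0·5.1) = 7.00068 m = 275.6 in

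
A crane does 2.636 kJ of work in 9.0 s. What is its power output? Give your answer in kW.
Convert to SI: W = 2636.0 J, t = 9.0 s
P = W/t = 2636.0/9.0 = 292.889 W = 0.2929 kW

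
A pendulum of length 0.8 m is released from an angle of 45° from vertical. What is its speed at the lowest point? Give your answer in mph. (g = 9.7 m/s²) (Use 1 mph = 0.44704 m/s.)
h = L(1 − cosθ) = 0.8(1 − cos45°) = 0.234315 m
v = √(2gh) = √(2·9.7·0.234315) = 2.13207 m/s = 4.769 mph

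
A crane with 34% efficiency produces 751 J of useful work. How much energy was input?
W_in = W_out/η = 751/0.34 = 2209 J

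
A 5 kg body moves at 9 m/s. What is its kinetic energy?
KE = ½mv² = ½(5)(9)² = 202.5 J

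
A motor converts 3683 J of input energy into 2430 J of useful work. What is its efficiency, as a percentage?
η = W_out/W_in = 2430/3683 = 65.98%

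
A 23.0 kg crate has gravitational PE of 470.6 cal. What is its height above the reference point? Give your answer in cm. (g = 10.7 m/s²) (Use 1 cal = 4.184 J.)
Convert to SI: m = 23.0 kg, PE = 1968.99 J
h = PE/(mg) = 1968.99/(23.0·10.7) = 8.00077 m = 800.1 cm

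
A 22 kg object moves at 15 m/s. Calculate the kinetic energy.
KE = ½mv² = ½(22)(15)² = 2475.0 J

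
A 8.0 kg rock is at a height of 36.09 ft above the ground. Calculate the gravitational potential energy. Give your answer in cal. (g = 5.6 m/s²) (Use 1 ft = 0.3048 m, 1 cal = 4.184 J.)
Convert to SI: m = 8.0 kg, h = 11.0002 m
PE = mgh = (8.0)(5.6)(11.0002) = 492.81 J = 117.8 cal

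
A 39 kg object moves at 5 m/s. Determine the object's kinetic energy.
KE = ½mv² = ½(39)(5)² = 487.5 J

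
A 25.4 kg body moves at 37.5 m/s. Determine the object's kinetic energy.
KE = ½mv² = ½(25.4)(37.5)² = 17860 J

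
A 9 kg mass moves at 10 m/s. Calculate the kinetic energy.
KE = ½mv² = ½(9)(10)² = 450.0 J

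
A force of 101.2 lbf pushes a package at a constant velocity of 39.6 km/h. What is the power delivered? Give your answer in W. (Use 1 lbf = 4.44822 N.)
Convert to SI: F = 450.16 N, v = 11.0 m/s
P = Fv = (450.16)(11.0) = 4952 W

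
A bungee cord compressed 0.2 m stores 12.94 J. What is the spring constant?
k = 2·PE/x² = 2·12.94/(0.2)² = 647.0 N/m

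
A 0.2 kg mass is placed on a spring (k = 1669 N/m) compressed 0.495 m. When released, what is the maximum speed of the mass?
½kx² = ½mv² ⇒ v = x√(k/m) = (0.495)√(1669/0.2) = 45.22 m/s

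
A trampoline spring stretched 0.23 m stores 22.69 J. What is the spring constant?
k = 2·PE/x² = 2·22.69/(0.23)² = 857.8 N/m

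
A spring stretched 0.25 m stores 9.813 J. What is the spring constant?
k = 2·PE/x² = 2·9.813/(0.25)² = 314.0 N/m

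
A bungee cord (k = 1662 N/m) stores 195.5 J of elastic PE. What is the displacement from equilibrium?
x = √(2·PE/k) = √(2·195.5/1662) = 0.485 m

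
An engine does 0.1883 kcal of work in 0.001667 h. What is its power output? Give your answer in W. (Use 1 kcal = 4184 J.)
Convert to SI: W = 787.847 J, t = 6.0012 s
P = W/t = 787.847/6.0012 = 131.3 W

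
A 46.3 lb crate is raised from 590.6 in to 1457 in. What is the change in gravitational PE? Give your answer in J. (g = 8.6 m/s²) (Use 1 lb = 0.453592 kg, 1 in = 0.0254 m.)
Convert to SI: m = 21.0013 kg, Δh = 22.0066 m
ΔPE = mgΔh = (21.0013)(8.6)(22.0066) = 3975 J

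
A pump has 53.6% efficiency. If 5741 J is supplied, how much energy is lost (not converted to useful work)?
W_lost = W_in(1 − η) = 5741·(1 − 0.536) = 2664 J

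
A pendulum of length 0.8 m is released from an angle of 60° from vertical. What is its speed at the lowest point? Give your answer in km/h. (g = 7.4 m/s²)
h = L(1 − cosθ) = 0.8(1 − cos60°) = 0.4 m
v = √(2gh) = √(2·7.4·0.4) = 2.43311 m/s = 8.759 km/h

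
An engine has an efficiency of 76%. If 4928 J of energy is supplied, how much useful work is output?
W_out = η·W_in = 0.76·4928 = 3745.28 J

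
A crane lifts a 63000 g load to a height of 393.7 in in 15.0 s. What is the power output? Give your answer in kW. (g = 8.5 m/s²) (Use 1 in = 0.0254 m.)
Convert to SI: m = 63.0 kg, h = 9.99998 m, t = 15.0 s
P = mgh/t = (63.0)(8.5)(9.99998)/15.0 = 356.999 W = 0.357 kW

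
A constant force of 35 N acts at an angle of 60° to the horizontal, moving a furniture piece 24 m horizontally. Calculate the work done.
W = F·d·cosθ = (35)(24)cos(60°) = 420.0 J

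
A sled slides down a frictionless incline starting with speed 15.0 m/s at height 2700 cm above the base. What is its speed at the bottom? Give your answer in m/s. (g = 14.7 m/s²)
Convert to SI: v₀ = 15.0 m/s, h = 27.0 m
½mv₀² + mgh = ½mv² ⇒ v = √(v₀² + 2gh) = √(15.0² + 2·14.7·27.0) = 31.92 m/s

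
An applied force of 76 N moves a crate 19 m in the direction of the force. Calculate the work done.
W = F·d = (76)(19) = 1444 J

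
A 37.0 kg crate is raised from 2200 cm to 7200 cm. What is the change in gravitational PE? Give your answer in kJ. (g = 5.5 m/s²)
Convert to SI: m = 37.0 kg, Δh = 50.0 m
ΔPE = mgΔh = (37.0)(5.5)(50.0) = 10175.0 J = 10.18 kJ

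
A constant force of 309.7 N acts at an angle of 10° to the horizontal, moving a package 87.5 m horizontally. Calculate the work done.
W = F·d·cosθ = (309.7)(87.5)cos(10°) = 26690 J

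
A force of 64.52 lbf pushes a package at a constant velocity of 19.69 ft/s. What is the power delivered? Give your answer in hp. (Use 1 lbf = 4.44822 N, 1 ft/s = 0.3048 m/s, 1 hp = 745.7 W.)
Convert to SI: F = 286.999 N, v = 6.00151 m/s
P = Fv = (286.999)(6.00151) = 1722.43 W = 2.31 hp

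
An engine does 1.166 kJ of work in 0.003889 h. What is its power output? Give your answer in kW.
Convert to SI: W = 1166.0 J, t = 14.0004 s
P = W/t = 1166.0/14.0004 = 83.2833 W = 0.08328 kW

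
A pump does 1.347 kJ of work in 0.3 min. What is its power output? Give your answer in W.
Convert to SI: W = 1347.0 J, t = 18.0 s
P = W/t = 1347.0/18.0 = 74.83 W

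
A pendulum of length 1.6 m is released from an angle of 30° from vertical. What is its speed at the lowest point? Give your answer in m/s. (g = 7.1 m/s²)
h = L(1 − cosθ) = 1.6(1 − cos30°) = 0.214359 m
v = √(2gh) = √(2·7.1·0.214359) = 1.745 m/s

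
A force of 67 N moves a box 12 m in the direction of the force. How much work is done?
W = F·d = (67)(12) = 804.0 J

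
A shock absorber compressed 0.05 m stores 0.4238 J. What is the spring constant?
k = 2·PE/x² = 2·0.4238/(0.05)² = 339.0 N/m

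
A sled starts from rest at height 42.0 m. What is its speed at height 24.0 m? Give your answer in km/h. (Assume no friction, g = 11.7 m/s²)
mgh₁ = mgh₂ + ½mv² ⇒ v = √(2g(h₁−h₂)) = √(2·11.7·18.0) = 20.5232 m/s = 73.88 km/h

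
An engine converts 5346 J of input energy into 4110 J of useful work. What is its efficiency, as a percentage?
η = W_out/W_in = 4110/5346 = 76.88%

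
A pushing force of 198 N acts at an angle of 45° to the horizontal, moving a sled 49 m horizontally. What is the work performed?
W = F·d·cosθ = (198)(49)cos(45°) = 6860 J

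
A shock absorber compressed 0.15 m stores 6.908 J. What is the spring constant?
k = 2·PE/x² = 2·6.908/(0.15)² = 614.0 N/m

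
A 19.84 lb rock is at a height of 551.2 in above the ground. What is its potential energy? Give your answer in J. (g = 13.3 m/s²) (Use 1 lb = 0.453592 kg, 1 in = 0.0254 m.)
Convert to SI: m = 8.99927 kg, h = 14.0005 m
PE = mgh = (8.99927)(13.3)(14.0005) = 1676 J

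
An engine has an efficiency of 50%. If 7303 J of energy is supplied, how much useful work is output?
W_out = η·W_in = 0.5·7303 = 3651.5 J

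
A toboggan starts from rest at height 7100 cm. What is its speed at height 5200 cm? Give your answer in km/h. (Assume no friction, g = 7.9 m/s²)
Convert to SI: h₁−h₂ = 19.0 m
mgh₁ = mgh₂ + ½mv² ⇒ v = √(2g(h₁−h₂)) = √(2·7.9·19.0) = 17.3263 m/s = 62.37 km/h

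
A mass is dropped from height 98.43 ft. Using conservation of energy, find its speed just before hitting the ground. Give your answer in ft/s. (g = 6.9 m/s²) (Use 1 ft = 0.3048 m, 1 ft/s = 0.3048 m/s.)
Convert to SI: h = 30.0015 m
mgh = ½mv² ⇒ v = √(2gh) = √(2·6.9·30.0015) = 20.3475 m/s = 66.76 ft/s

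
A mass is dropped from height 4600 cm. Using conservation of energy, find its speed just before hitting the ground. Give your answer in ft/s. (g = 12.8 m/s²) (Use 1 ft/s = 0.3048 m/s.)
Convert to SI: h = 46.0 m
mgh = ½mv² ⇒ v = √(2gh) = √(2·12.8·46.0) = 34.3162 m/s = 112.6 ft/s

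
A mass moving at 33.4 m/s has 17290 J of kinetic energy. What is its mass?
m = 2·KE/v² = 2·17290/(33.4)² = 31.0 kg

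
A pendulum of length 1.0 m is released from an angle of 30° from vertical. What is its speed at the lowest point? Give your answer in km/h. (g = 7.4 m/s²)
h = L(1 − cosθ) = 1.0(1 − cos30°) = 0.133975 m
v = √(2gh) = √(2·7.4·0.133975) = 1.40813 m/s = 5.069 km/h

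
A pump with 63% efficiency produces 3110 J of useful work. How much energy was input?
W_in = W_out/η = 3110/0.63 = 4937 J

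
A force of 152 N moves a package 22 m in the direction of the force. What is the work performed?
W = F·d = (152)(22) = 3344 J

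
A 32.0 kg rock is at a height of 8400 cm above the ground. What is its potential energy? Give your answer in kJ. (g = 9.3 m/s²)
Convert to SI: m = 32.0 kg, h = 84.0 m
PE = mgh = (32.0)(9.3)(84.0) = 24998.4 J = 25.0 kJ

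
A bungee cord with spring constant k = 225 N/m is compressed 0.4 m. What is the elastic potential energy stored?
PE = ½kx² = ½(225)(0.4)² = 18.0 J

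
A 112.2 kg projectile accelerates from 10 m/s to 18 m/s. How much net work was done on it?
W = ΔKE = ½m(v₂² − v₁²) = ½(112.2)(18² − 10²) = 12566.4 J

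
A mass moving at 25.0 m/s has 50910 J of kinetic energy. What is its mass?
m = 2·KE/v² = 2·50910/(25.0)² = 162.9 kg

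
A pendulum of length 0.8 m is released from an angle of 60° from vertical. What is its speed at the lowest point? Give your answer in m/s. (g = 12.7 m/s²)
h = L(1 − cosθ) = 0.8(1 − cos60°) = 0.4 m
v = √(2gh) = √(2·12.7·0.4) = 3.187 m/s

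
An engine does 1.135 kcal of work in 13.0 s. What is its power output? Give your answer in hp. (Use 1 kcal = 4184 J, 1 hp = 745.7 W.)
Convert to SI: W = 4748.84 J, t = 13.0 s
P = W/t = 4748.84/13.0 = 365.295 W = 0.4899 hp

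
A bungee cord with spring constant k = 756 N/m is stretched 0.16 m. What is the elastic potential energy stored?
PE = ½kx² = ½(756)(0.16)² = 9.677 J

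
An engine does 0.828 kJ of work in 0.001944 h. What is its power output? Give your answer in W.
Convert to SI: W = 828.0 J, t = 6.9984 s
P = W/t = 828.0/6.9984 = 118.3 W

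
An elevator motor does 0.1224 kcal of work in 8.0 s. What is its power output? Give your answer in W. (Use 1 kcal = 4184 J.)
Convert to SI: W = 512.122 J, t = 8.0 s
P = W/t = 512.122/8.0 = 64.02 W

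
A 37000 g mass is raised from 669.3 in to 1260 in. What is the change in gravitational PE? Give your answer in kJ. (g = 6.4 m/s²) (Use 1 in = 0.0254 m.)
Convert to SI: m = 37.0 kg, Δh = 15.0038 m
ΔPE = mgΔh = (37.0)(6.4)(15.0038) = 3552.9 J = 3.553 kJ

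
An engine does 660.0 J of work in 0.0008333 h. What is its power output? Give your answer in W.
Convert to SI: W = 660.0 J, t = 2.99988 s
P = W/t = 660.0/2.99988 = 220.0 W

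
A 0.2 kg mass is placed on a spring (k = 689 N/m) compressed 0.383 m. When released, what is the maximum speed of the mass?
½kx² = ½mv² ⇒ v = x√(k/m) = (0.383)√(689/0.2) = 22.48 m/s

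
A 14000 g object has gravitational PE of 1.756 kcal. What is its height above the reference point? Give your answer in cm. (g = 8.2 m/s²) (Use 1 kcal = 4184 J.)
Convert to SI: m = 14.0 kg, PE = 7347.1 J
h = PE/(mg) = 7347.1/(14.0·8.2) = 63.9992 m = 6400 cm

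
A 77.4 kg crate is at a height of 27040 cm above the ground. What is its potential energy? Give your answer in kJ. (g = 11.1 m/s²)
Convert to SI: m = 77.4 kg, h = 270.4 m
PE = mgh = (77.4)(11.1)(270.4) = 232311 J = 232.3 kJ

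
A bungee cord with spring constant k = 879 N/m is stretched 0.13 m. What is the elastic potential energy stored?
PE = ½kx² = ½(879)(0.13)² = 7.428 J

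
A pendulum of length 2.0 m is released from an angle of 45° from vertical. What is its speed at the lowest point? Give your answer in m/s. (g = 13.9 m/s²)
h = L(1 − cosθ) = 2.0(1 − cos45°) = 0.585786 m
v = √(2gh) = √(2·13.9·0.585786) = 4.035 m/s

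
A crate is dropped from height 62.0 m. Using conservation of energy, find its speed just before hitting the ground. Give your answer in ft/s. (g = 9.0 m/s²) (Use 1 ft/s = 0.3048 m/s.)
mgh = ½mv² ⇒ v = √(2gh) = √(2·9.0·62.0) = 33.4066 m/s = 109.6 ft/s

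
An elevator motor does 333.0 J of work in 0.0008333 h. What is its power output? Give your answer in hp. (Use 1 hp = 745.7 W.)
Convert to SI: W = 333.0 J, t = 2.99988 s
P = W/t = 333.0/2.99988 = 111.004 W = 0.1489 hp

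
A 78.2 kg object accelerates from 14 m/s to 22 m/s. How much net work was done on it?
W = ΔKE = ½m(v₂² − v₁²) = ½(78.2)(22² − 14²) = 11260.8 J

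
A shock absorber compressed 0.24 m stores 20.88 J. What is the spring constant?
k = 2·PE/x² = 2·20.88/(0.24)² = 725.0 N/m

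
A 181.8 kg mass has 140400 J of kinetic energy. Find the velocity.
v = √(2·KE/m) = √(2·140400/181.8) = 39.3 m/s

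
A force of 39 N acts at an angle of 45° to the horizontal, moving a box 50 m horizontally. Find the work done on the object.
W = F·d·cosθ = (39)(50)cos(45°) = 1379 J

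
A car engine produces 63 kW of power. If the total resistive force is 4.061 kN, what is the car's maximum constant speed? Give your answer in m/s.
Convert to SI: F = 4061.0 N
P = Fv ⇒ v = P/F = 63000 W/4061.0 N = 15.51 m/s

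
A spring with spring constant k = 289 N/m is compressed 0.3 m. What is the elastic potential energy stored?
PE = ½kx² = ½(289)(0.3)² = 13.01 J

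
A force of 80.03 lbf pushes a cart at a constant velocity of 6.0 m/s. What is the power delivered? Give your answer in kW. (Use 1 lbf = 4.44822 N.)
Convert to SI: F = 355.991 N, v = 6.0 m/s
P = Fv = (355.991)(6.0) = 2135.95 W = 2.136 kW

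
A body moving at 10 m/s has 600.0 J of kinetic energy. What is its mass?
m = 2·KE/v² = 2·600.0/(10)² = 12.0 kg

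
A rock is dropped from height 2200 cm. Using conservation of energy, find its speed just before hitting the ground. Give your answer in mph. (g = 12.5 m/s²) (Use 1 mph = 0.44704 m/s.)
Convert to SI: h = 22.0 m
mgh = ½mv² ⇒ v = √(2gh) = √(2·12.5·22.0) = 23.4521 m/s = 52.46 mph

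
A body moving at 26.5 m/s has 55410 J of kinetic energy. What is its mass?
m = 2·KE/v² = 2·55410/(26.5)² = 157.8 kg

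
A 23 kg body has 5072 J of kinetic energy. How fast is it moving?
v = √(2·KE/m) = √(2·5072/23) = 21.0 m/s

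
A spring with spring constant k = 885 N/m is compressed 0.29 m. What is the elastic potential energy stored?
PE = ½kx² = ½(885)(0.29)² = 37.21 J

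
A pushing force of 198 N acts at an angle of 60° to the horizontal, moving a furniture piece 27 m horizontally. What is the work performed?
W = F·d·cosθ = (198)(27)cos(60°) = 2673 J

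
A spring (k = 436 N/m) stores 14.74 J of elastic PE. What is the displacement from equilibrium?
x = √(2·PE/k) = √(2·14.74/436) = 0.26 m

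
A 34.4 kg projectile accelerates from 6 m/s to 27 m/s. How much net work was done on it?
W = ΔKE = ½m(v₂² − v₁²) = ½(34.4)(27² − 6²) = 11919.6 J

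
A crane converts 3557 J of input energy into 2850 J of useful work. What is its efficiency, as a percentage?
η = W_out/W_in = 2850/3557 = 80.12%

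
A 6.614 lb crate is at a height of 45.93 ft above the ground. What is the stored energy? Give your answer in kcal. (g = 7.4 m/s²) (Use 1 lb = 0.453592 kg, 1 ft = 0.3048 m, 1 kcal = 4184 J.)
Convert to SI: m = 3.00006 kg, h = 13.9995 m
PE = mgh = (3.00006)(7.4)(13.9995) = 310.794 J = 0.07428 kcal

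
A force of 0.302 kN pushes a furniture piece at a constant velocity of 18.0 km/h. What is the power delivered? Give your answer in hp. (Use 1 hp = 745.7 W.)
Convert to SI: F = 302.0 N, v = 5.0 m/s
P = Fv = (302.0)(5.0) = 1510.0 W = 2.025 hp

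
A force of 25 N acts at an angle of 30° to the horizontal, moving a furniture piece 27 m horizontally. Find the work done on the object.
W = F·d·cosθ = (25)(27)cos(30°) = 584.6 J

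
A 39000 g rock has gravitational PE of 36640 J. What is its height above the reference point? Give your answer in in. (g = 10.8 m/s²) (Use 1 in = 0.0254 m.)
Convert to SI: m = 39.0 kg, PE = 36640.0 J
h = PE/(mg) = 36640.0/(39.0·10.8) = 86.9896 m = 3425 in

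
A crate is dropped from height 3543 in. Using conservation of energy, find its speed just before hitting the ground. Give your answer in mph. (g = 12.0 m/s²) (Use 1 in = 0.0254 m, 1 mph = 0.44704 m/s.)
Convert to SI: h = 89.9922 m
mgh = ½mv² ⇒ v = √(2gh) = √(2·12.0·89.9922) = 46.4738 m/s = 104.0 mph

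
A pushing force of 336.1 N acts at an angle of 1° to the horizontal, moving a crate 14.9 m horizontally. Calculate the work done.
W = F·d·cosθ = (336.1)(14.9)cos(1°) = 5007 J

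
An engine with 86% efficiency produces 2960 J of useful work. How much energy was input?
W_in = W_out/η = 2960/0.86 = 3442 J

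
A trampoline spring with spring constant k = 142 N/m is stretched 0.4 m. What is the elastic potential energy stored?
PE = ½kx² = ½(142)(0.4)² = 11.36 J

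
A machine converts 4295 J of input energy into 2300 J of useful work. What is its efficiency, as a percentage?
η = W_out/W_in = 2300/4295 = 53.55%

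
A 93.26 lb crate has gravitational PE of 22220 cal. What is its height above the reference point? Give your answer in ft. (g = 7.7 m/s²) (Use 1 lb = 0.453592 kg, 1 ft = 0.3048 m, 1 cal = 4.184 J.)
Convert to SI: m = 42.302 kg, PE = 92968.5 J
h = PE/(mg) = 92968.5/(42.302·7.7) = 285.42 m = 936.4 ft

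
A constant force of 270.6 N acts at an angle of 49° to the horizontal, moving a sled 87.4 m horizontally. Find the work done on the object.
W = F·d·cosθ = (270.6)(87.4)cos(49°) = 15520 J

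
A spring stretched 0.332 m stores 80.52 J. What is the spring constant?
k = 2·PE/x² = 2·80.52/(0.332)² = 1461 N/m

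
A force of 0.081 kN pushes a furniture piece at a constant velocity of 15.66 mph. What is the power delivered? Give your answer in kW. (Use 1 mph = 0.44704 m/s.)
Convert to SI: F = 81.0 N, v = 7.00065 m/s
P = Fv = (81.0)(7.00065) = 567.052 W = 0.5671 kW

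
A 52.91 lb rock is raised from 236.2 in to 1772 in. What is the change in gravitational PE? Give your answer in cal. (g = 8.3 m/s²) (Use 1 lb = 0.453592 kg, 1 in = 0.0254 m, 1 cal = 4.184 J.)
Convert to SI: m = 23.9996 kg, Δh = 39.0093 m
ΔPE = mgΔh = (23.9996)(8.3)(39.0093) = 7770.51 J = 1857 cal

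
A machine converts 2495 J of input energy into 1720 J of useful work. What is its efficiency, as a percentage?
η = W_out/W_in = 1720/2495 = 68.94%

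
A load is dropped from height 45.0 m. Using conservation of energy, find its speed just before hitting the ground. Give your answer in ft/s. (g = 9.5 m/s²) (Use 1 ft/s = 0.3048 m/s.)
mgh = ½mv² ⇒ v = √(2gh) = √(2·9.5·45.0) = 29.2404 m/s = 95.93 ft/s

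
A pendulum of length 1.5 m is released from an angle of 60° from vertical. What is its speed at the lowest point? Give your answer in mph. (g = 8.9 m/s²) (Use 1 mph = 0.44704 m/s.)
h = L(1 − cosθ) = 1.5(1 − cos60°) = 0.75 m
v = √(2gh) = √(2·8.9·0.75) = 3.65377 m/s = 8.173 mph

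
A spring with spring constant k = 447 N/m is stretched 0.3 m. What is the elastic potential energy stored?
PE = ½kx² = ½(447)(0.3)² = 20.12 J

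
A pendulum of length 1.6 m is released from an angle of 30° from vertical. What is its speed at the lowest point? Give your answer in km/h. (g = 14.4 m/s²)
h = L(1 − cosθ) = 1.6(1 − cos30°) = 0.214359 m
v = √(2gh) = √(2·14.4·0.214359) = 2.48466 m/s = 8.945 km/h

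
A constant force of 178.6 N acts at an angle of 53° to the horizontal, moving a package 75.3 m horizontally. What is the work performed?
W = F·d·cosθ = (178.6)(75.3)cos(53°) = 8094 J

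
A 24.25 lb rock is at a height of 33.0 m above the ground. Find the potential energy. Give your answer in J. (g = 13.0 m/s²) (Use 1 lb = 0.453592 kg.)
Convert to SI: m = 10.9996 kg, h = 33.0 m
PE = mgh = (10.9996)(13.0)(33.0) = 4719 J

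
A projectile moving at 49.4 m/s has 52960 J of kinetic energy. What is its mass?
m = 2·KE/v² = 2·52960/(49.4)² = 43.4 kg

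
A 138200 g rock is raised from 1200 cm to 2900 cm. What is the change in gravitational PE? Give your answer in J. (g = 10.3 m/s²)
Convert to SI: m = 138.2 kg, Δh = 17.0 m
ΔPE = mgΔh = (138.2)(10.3)(17.0) = 24200 J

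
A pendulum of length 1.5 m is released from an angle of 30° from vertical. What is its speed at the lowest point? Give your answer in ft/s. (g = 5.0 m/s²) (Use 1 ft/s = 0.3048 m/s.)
h = L(1 − cosθ) = 1.5(1 − cos30°) = 0.200962 m
v = √(2gh) = √(2·5.0·0.200962) = 1.41761 m/s = 4.651 ft/s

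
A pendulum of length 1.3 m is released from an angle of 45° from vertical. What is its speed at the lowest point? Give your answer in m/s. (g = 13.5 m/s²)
h = L(1 − cosθ) = 1.3(1 − cos45°) = 0.380761 m
v = √(2gh) = √(2·13.5·0.380761) = 3.206 m/s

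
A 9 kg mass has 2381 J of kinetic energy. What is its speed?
v = √(2·KE/m) = √(2·2381/9) = 23.0 m/s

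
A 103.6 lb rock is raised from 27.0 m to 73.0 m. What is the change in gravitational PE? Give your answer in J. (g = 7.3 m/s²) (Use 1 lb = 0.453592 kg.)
Convert to SI: m = 46.9921 kg, Δh = 46.0 m
ΔPE = mgΔh = (46.9921)(7.3)(46.0) = 15780 J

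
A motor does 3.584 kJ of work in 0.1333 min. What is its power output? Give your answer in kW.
Convert to SI: W = 3584.0 J, t = 7.998 s
P = W/t = 3584.0/7.998 = 448.112 W = 0.4481 kW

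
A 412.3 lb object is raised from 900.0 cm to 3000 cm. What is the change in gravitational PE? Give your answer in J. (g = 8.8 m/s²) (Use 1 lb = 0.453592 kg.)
Convert to SI: m = 187.016 kg, Δh = 21.0 m
ΔPE = mgΔh = (187.016)(8.8)(21.0) = 34560 J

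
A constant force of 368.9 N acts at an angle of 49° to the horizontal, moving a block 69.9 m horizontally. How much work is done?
W = F·d·cosθ = (368.9)(69.9)cos(49°) = 16920 J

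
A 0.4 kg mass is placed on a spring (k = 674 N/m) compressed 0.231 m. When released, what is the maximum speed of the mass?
½kx² = ½mv² ⇒ v = x√(k/m) = (0.231)√(674/0.4) = 9.482 m/s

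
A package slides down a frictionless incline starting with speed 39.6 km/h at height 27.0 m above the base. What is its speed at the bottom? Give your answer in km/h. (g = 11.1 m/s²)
Convert to SI: v₀ = 11.0 m/s, h = 27.0 m
½mv₀² + mgh = ½mv² ⇒ v = √(v₀² + 2gh) = √(11.0² + 2·11.1·27.0) = 26.84027 m/s = 96.62 km/h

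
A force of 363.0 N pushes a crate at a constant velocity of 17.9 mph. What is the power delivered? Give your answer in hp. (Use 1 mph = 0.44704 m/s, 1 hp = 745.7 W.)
Convert to SI: F = 363.0 N, v = 8.00202 m/s
P = Fv = (363.0)(8.00202) = 2904.73 W = 3.895 hp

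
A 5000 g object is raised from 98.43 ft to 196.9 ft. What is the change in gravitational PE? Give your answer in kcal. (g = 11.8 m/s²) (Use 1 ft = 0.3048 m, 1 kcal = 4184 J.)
Convert to SI: m = 5.0 kg, Δh = 30.0137 m
ΔPE = mgΔh = (5.0)(11.8)(30.0137) = 1770.81 J = 0.4232 kcal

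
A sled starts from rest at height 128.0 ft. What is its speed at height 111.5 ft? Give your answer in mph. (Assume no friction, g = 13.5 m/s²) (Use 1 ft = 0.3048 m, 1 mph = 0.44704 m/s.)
Convert to SI: h₁−h₂ = 5.0292 m
mgh₁ = mgh₂ + ½mv² ⇒ v = √(2g(h₁−h₂)) = √(2·13.5·5.0292) = 11.6528 m/s = 26.07 mph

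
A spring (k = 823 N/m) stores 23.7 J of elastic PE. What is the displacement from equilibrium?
x = √(2·PE/k) = √(2·23.7/823) = 0.24 m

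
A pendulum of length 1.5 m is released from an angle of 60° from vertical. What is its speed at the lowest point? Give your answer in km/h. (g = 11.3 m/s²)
h = L(1 − cosθ) = 1.5(1 − cos60°) = 0.75 m
v = √(2gh) = √(2·11.3·0.75) = 4.11704 m/s = 14.82 km/h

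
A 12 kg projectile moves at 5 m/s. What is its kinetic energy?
KE = ½mv² = ½(12)(5)² = 150.0 J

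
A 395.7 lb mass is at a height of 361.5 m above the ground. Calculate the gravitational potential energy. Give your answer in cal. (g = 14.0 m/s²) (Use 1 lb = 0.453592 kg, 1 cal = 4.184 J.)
Convert to SI: m = 179.486 kg, h = 361.5 m
PE = mgh = (179.486)(14.0)(361.5) = 908380 J = 217100 cal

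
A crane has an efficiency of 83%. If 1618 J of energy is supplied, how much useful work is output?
W_out = η·W_in = 0.83·1618 = 1342.94 J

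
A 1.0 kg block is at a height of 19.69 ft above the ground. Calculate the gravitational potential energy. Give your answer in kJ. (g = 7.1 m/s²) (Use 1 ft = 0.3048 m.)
Convert to SI: m = 1.0 kg, h = 6.00151 m
PE = mgh = (1.0)(7.1)(6.00151) = 42.6107 J = 0.04261 kJ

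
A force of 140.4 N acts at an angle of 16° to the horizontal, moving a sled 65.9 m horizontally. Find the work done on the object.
W = F·d·cosθ = (140.4)(65.9)cos(16°) = 8894 J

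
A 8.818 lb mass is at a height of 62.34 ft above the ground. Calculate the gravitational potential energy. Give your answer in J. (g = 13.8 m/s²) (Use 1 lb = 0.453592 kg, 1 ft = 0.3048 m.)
Convert to SI: m = 3.99977 kg, h = 19.0012 m
PE = mgh = (3.99977)(13.8)(19.0012) = 1049 J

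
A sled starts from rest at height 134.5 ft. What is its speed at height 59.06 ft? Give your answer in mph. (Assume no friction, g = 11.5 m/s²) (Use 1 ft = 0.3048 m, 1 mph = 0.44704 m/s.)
Convert to SI: h₁−h₂ = 22.9941 m
mgh₁ = mgh₂ + ½mv² ⇒ v = √(2g(h₁−h₂)) = √(2·11.5·22.9941) = 22.9971 m/s = 51.44 mph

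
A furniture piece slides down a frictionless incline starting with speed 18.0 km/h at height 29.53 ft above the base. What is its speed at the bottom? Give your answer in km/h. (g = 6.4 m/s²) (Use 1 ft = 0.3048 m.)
Convert to SI: v₀ = 5.0 m/s, h = 9.00074 m
½mv₀² + mgh = ½mv² ⇒ v = √(v₀² + 2gh) = √(5.0² + 2·6.4·9.00074) = 11.841 m/s = 42.63 km/h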